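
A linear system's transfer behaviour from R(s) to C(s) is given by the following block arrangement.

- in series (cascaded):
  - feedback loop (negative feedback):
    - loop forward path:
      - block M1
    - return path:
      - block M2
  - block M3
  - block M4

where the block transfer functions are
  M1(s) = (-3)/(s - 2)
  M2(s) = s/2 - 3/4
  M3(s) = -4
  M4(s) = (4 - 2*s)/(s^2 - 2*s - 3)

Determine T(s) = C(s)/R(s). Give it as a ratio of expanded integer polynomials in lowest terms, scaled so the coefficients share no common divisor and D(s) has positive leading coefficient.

Step 1: apply the feedback formula to M1, M2 -> 12/(2*s - 1)
Step 2: combine [M1/(1+M1*M2)], M3, M4 in series: this yields T(s), and no further normalization is needed

Answer: (96*s - 192)/(2*s^3 - 5*s^2 - 4*s + 3)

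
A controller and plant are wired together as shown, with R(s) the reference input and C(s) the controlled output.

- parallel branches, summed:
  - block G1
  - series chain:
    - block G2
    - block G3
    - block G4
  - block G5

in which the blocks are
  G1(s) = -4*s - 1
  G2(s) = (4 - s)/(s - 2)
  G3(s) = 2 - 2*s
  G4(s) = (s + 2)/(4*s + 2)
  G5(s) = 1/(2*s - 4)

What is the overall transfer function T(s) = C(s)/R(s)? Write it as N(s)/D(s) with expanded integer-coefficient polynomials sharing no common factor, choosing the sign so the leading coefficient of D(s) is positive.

First reduce the diagram to T(s).

Step 1: combine G2, G3, G4 in series = (s^3 - 3*s^2 - 6*s + 8)/(2*s^2 - 3*s - 2)
Step 2: add G1, (G2*G3*G4), G5 (parallel): this yields T(s), and no further normalization is needed

Answer: (-14*s^3 + 14*s^2 + 12*s + 21)/(4*s^2 - 6*s - 4)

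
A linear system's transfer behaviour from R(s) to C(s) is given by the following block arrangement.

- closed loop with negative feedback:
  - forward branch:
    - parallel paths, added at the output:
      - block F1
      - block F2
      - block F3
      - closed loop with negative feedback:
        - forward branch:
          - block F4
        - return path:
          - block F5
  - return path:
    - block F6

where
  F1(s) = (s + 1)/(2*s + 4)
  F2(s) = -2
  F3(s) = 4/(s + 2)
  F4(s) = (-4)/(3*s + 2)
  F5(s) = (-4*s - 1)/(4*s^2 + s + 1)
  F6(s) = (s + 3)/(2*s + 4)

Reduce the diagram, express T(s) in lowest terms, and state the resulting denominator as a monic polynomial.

Answer: s^5 + 25*s^4/4 + 169*s^3/12 + 143*s^2/12 + 359*s/12 + 11/2

Working:
(1) reduce the feedback loop with forward F4 and return F5 = (-16*s^2 - 4*s - 4)/(12*s^3 + 11*s^2 + 21*s + 6)
(2) reduce the parallel group F1, F2, F3, [F4/(1+F4*F5)] = (-36*s^4 - 53*s^3 - 124*s^2 - 21*s - 10)/(24*s^4 + 70*s^3 + 86*s^2 + 96*s + 24)
(3) collapse the loop ((F1+F2+F3+[F4/(1+F4*F5)]) forward, F6 return) = (-72*s^5 - 250*s^4 - 460*s^3 - 538*s^2 - 104*s - 40)/(12*s^5 + 75*s^4 + 169*s^3 + 143*s^2 + 359*s + 66)
T(s) is the step-3 result (common factors already cancelled). Leading coefficient of the denominator: 12. Divide through by 12 for the monic polynomial.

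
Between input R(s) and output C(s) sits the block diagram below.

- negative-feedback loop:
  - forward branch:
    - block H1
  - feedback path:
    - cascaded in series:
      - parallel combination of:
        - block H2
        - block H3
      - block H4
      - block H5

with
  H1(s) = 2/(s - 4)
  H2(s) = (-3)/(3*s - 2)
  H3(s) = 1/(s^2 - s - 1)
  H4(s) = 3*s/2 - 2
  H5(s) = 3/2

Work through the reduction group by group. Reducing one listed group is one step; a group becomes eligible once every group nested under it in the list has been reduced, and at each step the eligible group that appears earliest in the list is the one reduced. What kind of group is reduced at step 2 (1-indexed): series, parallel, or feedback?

Step 1: sum the parallel branches H2, H3
Step 2: series reduction of (H2+H3), H4, H5
Step 3: feedback reduction of H1, ((H2+H3)*H4*H5)
Step 2: series.

Final answer: series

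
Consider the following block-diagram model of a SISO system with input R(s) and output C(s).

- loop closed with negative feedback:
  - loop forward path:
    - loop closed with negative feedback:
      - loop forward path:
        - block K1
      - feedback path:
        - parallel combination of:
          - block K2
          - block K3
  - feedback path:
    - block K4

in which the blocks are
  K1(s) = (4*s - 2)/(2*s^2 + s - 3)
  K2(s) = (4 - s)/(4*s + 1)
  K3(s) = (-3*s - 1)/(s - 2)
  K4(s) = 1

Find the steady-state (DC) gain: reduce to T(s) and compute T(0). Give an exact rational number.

Step 1 - add K2, K3 (parallel) -> (-13*s^2 - s - 9)/(4*s^2 - 7*s - 2)
Step 2 - apply the feedback formula to K1, (K2+K3) -> (16*s^3 - 36*s^2 + 6*s + 4)/(8*s^4 - 62*s^3 - s^2 - 15*s + 24)
Step 3 - close the feedback loop around [K1/(1+K1*(K2+K3))], K4 -> (16*s^3 - 36*s^2 + 6*s + 4)/(8*s^4 - 46*s^3 - 37*s^2 - 9*s + 28)
Step 3 gives the overall T(s). Then T(0) = 4/28 = 1/7.

Answer: 1/7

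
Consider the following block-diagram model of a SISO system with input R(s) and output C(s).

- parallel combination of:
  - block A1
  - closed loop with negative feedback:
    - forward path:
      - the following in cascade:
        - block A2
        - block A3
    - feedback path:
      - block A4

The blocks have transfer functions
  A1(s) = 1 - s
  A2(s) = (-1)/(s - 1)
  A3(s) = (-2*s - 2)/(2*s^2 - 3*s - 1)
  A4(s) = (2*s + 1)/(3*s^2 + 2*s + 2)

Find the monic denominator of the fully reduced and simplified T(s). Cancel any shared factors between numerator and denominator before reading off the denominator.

Step 1 - cascade A2, A3 -> (2*s + 2)/(2*s^3 - 5*s^2 + 2*s + 1)
Step 2 - feedback reduction of (A2*A3), A4 -> (6*s^3 + 10*s^2 + 8*s + 4)/(6*s^5 - 11*s^4 + s^2 + 12*s + 4)
Step 3 - parallel reduction of A1, [(A2*A3)/(1+(A2*A3)*A4)] -> (-6*s^6 + 17*s^5 - 11*s^4 + 5*s^3 - s^2 + 16*s + 8)/(6*s^5 - 11*s^4 + s^2 + 12*s + 4)
T(s) is the step-3 result (common factors already cancelled). Leading coefficient of the denominator: 6. Divide through by 6 for the monic polynomial.

Answer: s^5 - 11*s^4/6 + s^2/6 + 2*s + 2/3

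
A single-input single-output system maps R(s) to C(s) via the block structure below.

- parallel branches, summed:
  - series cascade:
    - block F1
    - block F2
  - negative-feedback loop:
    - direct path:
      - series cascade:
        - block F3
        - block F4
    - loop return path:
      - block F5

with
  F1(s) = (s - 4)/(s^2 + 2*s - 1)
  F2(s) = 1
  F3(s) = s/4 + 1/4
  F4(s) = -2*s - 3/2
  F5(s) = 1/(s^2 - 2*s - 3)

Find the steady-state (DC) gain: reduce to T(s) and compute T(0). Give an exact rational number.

First reduce the diagram to T(s).

(1) series reduction of F1, F2; result (s - 4)/(s^2 + 2*s - 1)
(2) cascade F3, F4; result -s^2/2 - 7*s/8 - 3/8
(3) feedback reduction of (F3*F4), F5; result (-4*s^3 + 5*s^2 + 18*s + 9)/(4*s - 27)
(4) combine (F1*F2), [(F3*F4)/(1+(F3*F4)*F5)] in parallel; result (-4*s^5 - 3*s^4 + 32*s^3 + 44*s^2 - 43*s + 99)/(4*s^3 - 19*s^2 - 58*s + 27)
DC gain: substitute s = 0 into T(s) from step 4: T(0) = 99/27 = 11/3.

Answer: 11/3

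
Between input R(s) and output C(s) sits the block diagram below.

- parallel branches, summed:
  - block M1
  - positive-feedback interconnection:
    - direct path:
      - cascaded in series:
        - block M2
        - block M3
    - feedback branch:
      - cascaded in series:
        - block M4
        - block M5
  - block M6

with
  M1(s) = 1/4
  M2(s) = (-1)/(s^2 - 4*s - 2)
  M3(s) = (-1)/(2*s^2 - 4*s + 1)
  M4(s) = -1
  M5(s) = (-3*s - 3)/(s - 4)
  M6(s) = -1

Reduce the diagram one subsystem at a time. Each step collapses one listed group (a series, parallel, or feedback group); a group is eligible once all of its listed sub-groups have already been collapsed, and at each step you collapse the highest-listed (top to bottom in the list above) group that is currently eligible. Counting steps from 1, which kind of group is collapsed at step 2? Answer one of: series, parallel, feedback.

Step 1. reduce the series chain M2, M3
Step 2. cascade M4, M5
Step 3. feedback reduction of (M2*M3), (M4*M5)
Step 4. sum the parallel branches M1, [(M2*M3)/(1-(M2*M3)*(M4*M5))], M6
Step 2: series.

Final answer: series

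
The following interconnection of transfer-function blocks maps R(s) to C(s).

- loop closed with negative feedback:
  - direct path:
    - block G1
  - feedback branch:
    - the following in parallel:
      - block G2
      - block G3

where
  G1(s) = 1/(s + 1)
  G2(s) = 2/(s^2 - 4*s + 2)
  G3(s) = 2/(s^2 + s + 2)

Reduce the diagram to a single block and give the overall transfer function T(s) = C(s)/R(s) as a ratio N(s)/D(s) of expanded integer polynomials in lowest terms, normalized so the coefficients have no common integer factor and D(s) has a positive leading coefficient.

The answer is (s^4 - 3*s^3 - 6*s + 4)/(s^5 - 2*s^4 - 3*s^3 - 2*s^2 - 8*s + 12).

Reasoning:
(1) combine G2, G3 in parallel gives (4*s^2 - 6*s + 8)/(s^4 - 3*s^3 - 6*s + 4)
(2) collapse the loop (G1 forward, (G2+G3) return) - this is the overall T(s), already in the required normalized form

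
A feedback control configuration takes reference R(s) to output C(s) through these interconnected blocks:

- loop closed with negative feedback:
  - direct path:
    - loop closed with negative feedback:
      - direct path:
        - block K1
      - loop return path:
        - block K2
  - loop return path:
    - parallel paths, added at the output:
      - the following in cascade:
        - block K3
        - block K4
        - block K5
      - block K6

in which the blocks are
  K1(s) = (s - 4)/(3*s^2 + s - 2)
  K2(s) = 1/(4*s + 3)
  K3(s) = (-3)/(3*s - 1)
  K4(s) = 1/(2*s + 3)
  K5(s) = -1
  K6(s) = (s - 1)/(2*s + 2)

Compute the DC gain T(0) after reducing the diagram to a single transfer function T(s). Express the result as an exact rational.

1. close the feedback loop around K1, K2 -> (4*s^2 - 13*s - 12)/(12*s^3 + 13*s^2 - 4*s - 10)
2. series reduction of K3, K4, K5 -> 3/(6*s^2 + 7*s - 3)
3. parallel reduction of (K3*K4*K5), K6 -> (6*s^3 + s^2 - 4*s + 9)/(12*s^3 + 26*s^2 + 8*s - 6)
4. close the feedback loop around [K1/(1+K1*K2)], ((K3*K4*K5)+K6) -> (48*s^5 - 52*s^4 - 450*s^3 - 440*s^2 - 18*s + 72)/(144*s^6 + 492*s^5 + 312*s^4 - 293*s^3 - 294*s^2 - 125*s - 48)
DC gain: substitute s = 0 into T(s) from step 4: T(0) = 72/(-48) = -3/2.

Final answer: -3/2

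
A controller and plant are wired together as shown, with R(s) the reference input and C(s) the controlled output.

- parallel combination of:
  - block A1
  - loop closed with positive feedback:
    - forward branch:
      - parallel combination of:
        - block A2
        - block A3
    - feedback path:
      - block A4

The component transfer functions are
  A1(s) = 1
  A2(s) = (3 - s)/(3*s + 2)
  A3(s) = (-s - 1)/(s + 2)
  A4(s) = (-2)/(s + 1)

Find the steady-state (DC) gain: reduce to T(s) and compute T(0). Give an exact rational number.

(1) reduce the parallel group A2, A3; result (-4*s^2 - 4*s + 4)/(3*s^2 + 8*s + 4)
(2) collapse the loop ((A2+A3) forward, A4 return); result (-4*s^3 - 8*s^2 + 4)/(3*s^3 + 3*s^2 + 4*s + 12)
(3) add A1, [(A2+A3)/(1-(A2+A3)*A4)] (parallel); result (-s^3 - 5*s^2 + 4*s + 16)/(3*s^3 + 3*s^2 + 4*s + 12)
Step 3 gives the overall T(s). Then T(0) = 16/12 = 4/3.

Hence the answer: 4/3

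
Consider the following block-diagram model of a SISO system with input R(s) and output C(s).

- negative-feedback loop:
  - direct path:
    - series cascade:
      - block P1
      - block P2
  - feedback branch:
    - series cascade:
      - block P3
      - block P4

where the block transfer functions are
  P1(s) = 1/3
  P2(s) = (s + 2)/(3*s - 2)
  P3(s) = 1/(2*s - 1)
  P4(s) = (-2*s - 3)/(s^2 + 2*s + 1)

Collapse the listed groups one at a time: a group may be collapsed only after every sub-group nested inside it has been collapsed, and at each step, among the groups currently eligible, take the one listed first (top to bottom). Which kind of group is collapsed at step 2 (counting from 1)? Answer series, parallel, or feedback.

Answer: series

Working:
[1] combine P1, P2 in series
[2] multiply P3, P4 (series)
[3] collapse the loop ((P1*P2) forward, (P3*P4) return)
At step 2 the group reduced is series.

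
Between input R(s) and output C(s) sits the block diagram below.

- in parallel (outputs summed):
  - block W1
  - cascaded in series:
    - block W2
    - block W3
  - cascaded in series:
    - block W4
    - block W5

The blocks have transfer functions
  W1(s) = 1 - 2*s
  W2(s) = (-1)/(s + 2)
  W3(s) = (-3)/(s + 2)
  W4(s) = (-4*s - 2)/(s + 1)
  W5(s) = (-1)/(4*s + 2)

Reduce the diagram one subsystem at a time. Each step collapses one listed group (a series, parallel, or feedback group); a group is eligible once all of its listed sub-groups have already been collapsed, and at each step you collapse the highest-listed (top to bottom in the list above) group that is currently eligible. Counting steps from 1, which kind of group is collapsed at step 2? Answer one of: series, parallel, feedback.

(1) series reduction of W2, W3
(2) combine W4, W5 in series
(3) combine W1, (W2*W3), (W4*W5) in parallel
Step 2 collapses a series group.

Final answer: series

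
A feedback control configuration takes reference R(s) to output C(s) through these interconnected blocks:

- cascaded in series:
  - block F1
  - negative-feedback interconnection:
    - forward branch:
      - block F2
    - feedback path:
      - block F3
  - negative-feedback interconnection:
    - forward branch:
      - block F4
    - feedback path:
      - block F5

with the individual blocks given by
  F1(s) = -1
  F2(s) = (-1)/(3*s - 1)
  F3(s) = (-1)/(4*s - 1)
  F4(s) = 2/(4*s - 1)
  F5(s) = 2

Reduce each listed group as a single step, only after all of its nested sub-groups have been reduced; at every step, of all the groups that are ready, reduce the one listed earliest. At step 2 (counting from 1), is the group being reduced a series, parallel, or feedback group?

Step 1. close the feedback loop around F2, F3
Step 2. feedback reduction of F4, F5
Step 3. reduce the series chain F1, [F2/(1+F2*F3)], [F4/(1+F4*F5)]
Step 2 collapses a feedback group.

Hence the answer: feedback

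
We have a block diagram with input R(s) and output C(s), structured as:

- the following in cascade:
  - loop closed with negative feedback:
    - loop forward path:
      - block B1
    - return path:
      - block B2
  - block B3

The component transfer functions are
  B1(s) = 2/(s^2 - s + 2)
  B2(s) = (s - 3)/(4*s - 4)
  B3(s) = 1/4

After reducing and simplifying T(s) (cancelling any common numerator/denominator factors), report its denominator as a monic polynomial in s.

[1] apply the feedback formula to B1, B2 -> (4*s - 4)/(2*s^3 - 4*s^2 + 7*s - 7)
[2] reduce the series chain [B1/(1+B1*B2)], B3 -> (s - 1)/(2*s^3 - 4*s^2 + 7*s - 7)
No further cancellation is possible in the step-2 result, so that is T(s). Its denominator becomes monic after dividing by the leading coefficient 2.

Final answer: s^3 - 2*s^2 + 7*s/2 - 7/2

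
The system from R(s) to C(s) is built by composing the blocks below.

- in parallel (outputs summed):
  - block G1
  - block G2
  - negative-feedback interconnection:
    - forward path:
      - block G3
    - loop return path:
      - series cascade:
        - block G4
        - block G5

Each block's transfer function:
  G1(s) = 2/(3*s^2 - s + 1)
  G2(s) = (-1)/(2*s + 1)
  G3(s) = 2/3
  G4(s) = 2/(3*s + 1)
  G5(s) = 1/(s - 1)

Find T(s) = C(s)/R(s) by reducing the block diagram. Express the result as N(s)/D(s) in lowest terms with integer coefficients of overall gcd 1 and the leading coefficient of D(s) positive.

Answer: (36*s^5 - 45*s^4 + 53*s^3 - 24*s^2 - 7*s - 1)/(54*s^5 - 27*s^4 + 9*s^3 + 4*s^2 - 5*s + 1)

Working:
Step 1. series reduction of G4, G5 = 2/(3*s^2 - 2*s - 1)
Step 2. apply the feedback formula to G3, (G4*G5) = (6*s^2 - 4*s - 2)/(9*s^2 - 6*s + 1)
Step 3. add G1, G2, [G3/(1+G3*(G4*G5))] (parallel), giving the overall T(s)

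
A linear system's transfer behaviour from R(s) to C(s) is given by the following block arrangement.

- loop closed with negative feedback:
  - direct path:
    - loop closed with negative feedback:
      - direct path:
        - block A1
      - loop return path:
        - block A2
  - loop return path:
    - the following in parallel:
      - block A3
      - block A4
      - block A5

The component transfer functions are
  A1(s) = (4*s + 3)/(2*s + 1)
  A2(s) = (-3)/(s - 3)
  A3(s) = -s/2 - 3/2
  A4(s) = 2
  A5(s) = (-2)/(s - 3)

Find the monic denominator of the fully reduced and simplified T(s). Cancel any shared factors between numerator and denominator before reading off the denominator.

Step 1 - collapse the loop (A1 forward, A2 return) = (4*s^2 - 9*s - 9)/(2*s^2 - 17*s - 12)
Step 2 - combine A3, A4, A5 in parallel = (-s^2 + 4*s - 7)/(2*s - 6)
Step 3 - feedback reduction of [A1/(1+A1*A2)], (A3+A4+A5) = (-8*s^2 + 18*s + 18)/(4*s^3 - 17*s^2 + 50*s + 45)
Step 3 gives the fully reduced T(s), with no common factor left to cancel. The denominator's leading coefficient is 4, so divide each of its coefficients by 4 to get the monic form.

Answer: s^3 - 17*s^2/4 + 25*s/2 + 45/4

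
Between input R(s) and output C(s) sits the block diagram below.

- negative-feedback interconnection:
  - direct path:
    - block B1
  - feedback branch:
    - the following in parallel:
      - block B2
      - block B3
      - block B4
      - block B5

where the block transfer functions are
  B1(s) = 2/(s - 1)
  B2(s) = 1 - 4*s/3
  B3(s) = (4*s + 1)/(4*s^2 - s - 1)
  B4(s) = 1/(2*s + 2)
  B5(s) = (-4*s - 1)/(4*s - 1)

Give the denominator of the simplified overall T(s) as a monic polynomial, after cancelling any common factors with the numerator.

[1] sum the parallel branches B2, B3, B4, B5; result (-128*s^5 - 64*s^4 + 184*s^3 + 52*s^2 + s + 9)/(96*s^4 + 48*s^3 - 66*s^2 - 12*s + 6)
[2] close the feedback loop around B1, (B2+B3+B4+B5); result (-96*s^4 - 48*s^3 + 66*s^2 + 12*s - 6)/(80*s^5 + 88*s^4 - 127*s^3 - 79*s^2 - 10*s - 6)
No further cancellation is possible in the step-2 result, so that is T(s). Its denominator becomes monic after dividing by the leading coefficient 80.

Answer: s^5 + 11*s^4/10 - 127*s^3/80 - 79*s^2/80 - s/8 - 3/40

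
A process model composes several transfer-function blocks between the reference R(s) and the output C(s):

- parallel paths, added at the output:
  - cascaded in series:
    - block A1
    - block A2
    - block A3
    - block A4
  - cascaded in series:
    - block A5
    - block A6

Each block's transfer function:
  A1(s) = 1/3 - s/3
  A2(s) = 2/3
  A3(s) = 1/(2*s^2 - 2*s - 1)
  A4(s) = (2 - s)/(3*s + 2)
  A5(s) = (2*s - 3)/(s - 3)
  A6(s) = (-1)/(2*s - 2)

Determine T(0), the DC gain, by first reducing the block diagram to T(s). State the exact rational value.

First reduce the diagram to T(s).

[1] reduce the series chain A1, A2, A3, A4: (2*s^2 - 6*s + 4)/(54*s^3 - 18*s^2 - 63*s - 18)
[2] series reduction of A5, A6: (3 - 2*s)/(2*s^2 - 8*s + 6)
[3] reduce the parallel group (A1*A2*A3*A4), (A5*A6): (-104*s^4 + 170*s^3 + 140*s^2 - 221*s - 30)/(108*s^5 - 468*s^4 + 342*s^3 + 360*s^2 - 234*s - 108)
That last expression is T(s); at s = 0 only the constant terms survive, so T(0) = -30/(-108) = 5/18.

Answer: 5/18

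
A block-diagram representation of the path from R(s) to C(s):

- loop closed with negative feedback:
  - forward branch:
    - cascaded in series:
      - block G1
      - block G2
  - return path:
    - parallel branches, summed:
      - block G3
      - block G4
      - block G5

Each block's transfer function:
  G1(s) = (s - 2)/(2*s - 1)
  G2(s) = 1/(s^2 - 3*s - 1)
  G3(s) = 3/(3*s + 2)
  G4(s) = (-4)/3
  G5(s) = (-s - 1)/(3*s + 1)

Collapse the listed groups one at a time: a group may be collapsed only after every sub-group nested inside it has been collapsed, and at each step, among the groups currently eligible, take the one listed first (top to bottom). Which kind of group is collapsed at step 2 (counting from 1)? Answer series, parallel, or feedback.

Step 1 - combine G1, G2 in series
Step 2 - parallel reduction of G3, G4, G5
Step 3 - collapse the loop ((G1*G2) forward, (G3+G4+G5) return)
The group at step 2 is a parallel group.

Final answer: parallel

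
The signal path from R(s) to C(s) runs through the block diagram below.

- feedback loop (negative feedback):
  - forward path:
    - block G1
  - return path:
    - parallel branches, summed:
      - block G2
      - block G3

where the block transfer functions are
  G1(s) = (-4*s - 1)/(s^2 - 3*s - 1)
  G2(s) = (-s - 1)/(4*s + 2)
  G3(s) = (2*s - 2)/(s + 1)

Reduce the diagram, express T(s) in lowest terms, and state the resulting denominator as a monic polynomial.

[1] reduce the parallel group G2, G3 = (7*s^2 - 6*s - 5)/(4*s^2 + 6*s + 2)
[2] reduce the feedback loop with forward G1 and return (G2+G3) = (-16*s^3 - 28*s^2 - 14*s - 2)/(4*s^4 - 34*s^3 - 3*s^2 + 14*s + 3)
T(s) is the step-2 result (common factors already cancelled). Leading coefficient of the denominator: 4. Divide through by 4 for the monic polynomial.

Therefore the answer is s^4 - 17*s^3/2 - 3*s^2/4 + 7*s/2 + 3/4.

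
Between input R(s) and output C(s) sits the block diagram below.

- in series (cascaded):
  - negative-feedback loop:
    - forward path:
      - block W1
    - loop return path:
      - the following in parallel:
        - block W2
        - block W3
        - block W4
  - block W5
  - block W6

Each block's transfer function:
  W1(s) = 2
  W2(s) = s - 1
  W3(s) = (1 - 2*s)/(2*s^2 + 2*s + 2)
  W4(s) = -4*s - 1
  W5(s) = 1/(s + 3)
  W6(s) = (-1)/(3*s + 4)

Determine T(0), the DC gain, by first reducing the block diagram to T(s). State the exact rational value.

Answer: 1/12

Working:
Step 1 - parallel reduction of W2, W3, W4 -> (-6*s^3 - 10*s^2 - 12*s - 3)/(2*s^2 + 2*s + 2)
Step 2 - feedback reduction of W1, (W2+W3+W4) -> (-2*s^2 - 2*s - 2)/(6*s^3 + 9*s^2 + 11*s + 2)
Step 3 - reduce the series chain [W1/(1+W1*(W2+W3+W4))], W5, W6 -> (2*s^2 + 2*s + 2)/(18*s^5 + 105*s^4 + 222*s^3 + 257*s^2 + 158*s + 24)
That last expression is T(s); at s = 0 only the constant terms survive, so T(0) = 2/24 = 1/12.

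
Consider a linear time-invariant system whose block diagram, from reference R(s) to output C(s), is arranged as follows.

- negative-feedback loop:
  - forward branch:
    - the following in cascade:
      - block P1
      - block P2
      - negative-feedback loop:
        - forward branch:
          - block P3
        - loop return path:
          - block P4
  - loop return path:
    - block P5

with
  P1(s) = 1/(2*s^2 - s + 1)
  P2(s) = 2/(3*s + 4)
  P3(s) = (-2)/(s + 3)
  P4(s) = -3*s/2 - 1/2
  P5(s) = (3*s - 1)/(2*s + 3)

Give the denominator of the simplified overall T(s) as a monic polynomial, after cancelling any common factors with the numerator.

1. apply the feedback formula to P3, P4 gives (-1)/(2*s + 2)
2. cascade P1, P2, [P3/(1+P3*P4)] gives (-1)/(6*s^4 + 11*s^3 + 4*s^2 + 3*s + 4)
3. collapse the loop ((P1*P2*[P3/(1+P3*P4)]) forward, P5 return) gives (-2*s - 3)/(12*s^5 + 40*s^4 + 41*s^3 + 18*s^2 + 14*s + 13)
That last expression is T(s), already simplified. Scaling its denominator by 1/12 (the reciprocal of the leading coefficient) yields the monic denominator.

Therefore the answer is s^5 + 10*s^4/3 + 41*s^3/12 + 3*s^2/2 + 7*s/6 + 13/12.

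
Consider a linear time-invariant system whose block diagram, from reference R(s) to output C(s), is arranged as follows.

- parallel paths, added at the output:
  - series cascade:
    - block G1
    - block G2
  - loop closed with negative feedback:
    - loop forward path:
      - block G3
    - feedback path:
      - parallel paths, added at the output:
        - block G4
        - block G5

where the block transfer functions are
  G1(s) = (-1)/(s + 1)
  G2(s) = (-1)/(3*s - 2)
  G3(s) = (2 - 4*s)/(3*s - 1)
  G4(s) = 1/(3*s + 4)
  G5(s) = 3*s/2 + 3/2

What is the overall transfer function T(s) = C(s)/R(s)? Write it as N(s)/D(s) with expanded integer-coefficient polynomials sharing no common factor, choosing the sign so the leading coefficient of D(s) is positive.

Reducing step by step:

Step 1. multiply G1, G2 (series) -> 1/(3*s^2 + s - 2)
Step 2. add G4, G5 (parallel) -> (9*s^2 + 21*s + 14)/(6*s + 8)
Step 3. reduce the feedback loop with forward G3 and return (G4+G5) -> (6*s^2 + 5*s - 4)/(9*s^3 + 12*s^2 - s - 5)
Step 4. sum the parallel branches (G1*G2), [G3/(1+G3*(G4+G5))]: this yields T(s), and no further normalization is needed

Answer: (18*s^4 + 30*s^3 - 7*s^2 - 15*s + 3)/(27*s^5 + 45*s^4 - 9*s^3 - 40*s^2 - 3*s + 10)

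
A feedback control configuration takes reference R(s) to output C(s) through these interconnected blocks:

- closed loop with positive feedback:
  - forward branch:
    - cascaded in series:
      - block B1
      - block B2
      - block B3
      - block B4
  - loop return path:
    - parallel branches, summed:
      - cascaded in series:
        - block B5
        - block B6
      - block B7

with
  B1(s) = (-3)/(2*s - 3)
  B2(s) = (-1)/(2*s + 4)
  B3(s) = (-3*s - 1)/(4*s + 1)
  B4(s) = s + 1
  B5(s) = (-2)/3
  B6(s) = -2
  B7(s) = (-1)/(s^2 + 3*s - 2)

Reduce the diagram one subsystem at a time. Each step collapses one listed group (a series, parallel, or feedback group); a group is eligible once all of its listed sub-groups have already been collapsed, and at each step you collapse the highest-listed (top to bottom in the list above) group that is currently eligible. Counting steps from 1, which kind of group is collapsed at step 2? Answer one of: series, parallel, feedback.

(1) cascade B1, B2, B3, B4
(2) series reduction of B5, B6
(3) sum the parallel branches (B5*B6), B7
(4) feedback reduction of (B1*B2*B3*B4), ((B5*B6)+B7)
The group at step 2 is a series group.

Answer: series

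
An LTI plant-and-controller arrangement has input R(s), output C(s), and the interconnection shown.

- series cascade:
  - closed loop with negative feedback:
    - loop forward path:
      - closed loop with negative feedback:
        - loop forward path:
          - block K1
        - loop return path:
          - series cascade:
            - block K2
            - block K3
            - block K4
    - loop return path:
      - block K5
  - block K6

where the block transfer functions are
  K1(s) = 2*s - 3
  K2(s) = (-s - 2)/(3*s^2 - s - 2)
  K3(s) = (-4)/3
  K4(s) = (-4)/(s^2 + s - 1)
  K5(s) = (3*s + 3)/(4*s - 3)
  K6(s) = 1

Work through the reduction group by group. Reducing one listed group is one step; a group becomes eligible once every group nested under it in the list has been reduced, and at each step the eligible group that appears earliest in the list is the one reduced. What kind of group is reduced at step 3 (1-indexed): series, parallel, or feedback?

1. reduce the series chain K2, K3, K4
2. close the feedback loop around K1, (K2*K3*K4)
3. feedback reduction of [K1/(1+K1*(K2*K3*K4))], K5
4. multiply [[K1/(1+K1*(K2*K3*K4))]/(1+[K1/(1+K1*(K2*K3*K4))]*K5)], K6 (series)
At step 3 the group reduced is feedback.

Answer: feedback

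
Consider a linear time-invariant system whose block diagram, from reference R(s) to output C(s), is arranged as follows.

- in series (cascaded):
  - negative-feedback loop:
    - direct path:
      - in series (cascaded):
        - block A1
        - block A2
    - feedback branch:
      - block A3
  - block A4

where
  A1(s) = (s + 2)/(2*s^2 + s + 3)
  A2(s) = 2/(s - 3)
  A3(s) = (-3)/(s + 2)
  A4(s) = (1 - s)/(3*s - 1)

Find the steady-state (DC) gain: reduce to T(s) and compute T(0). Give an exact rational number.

Step 1. multiply A1, A2 (series) gives (2*s + 4)/(2*s^3 - 5*s^2 - 9)
Step 2. close the feedback loop around (A1*A2), A3 gives (2*s + 4)/(2*s^3 - 5*s^2 - 15)
Step 3. combine [(A1*A2)/(1+(A1*A2)*A3)], A4 in series gives (-2*s^2 - 2*s + 4)/(6*s^4 - 17*s^3 + 5*s^2 - 45*s + 15)
DC gain: substitute s = 0 into T(s) from step 3: T(0) = 4/15.

Answer: 4/15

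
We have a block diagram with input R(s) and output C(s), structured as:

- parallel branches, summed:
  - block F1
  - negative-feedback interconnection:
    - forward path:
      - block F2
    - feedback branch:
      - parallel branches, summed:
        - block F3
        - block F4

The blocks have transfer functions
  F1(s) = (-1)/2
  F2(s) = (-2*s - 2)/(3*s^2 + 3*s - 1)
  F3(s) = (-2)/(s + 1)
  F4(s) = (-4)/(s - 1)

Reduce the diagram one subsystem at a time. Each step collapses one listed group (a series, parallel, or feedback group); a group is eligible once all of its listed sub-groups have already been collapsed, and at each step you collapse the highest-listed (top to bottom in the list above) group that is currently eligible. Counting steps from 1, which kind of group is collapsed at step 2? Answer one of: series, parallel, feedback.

Answer: feedback

Working:
Step 1 - combine F3, F4 in parallel
Step 2 - reduce the feedback loop with forward F2 and return (F3+F4)
Step 3 - combine F1, [F2/(1+F2*(F3+F4))] in parallel
Step 2: feedback.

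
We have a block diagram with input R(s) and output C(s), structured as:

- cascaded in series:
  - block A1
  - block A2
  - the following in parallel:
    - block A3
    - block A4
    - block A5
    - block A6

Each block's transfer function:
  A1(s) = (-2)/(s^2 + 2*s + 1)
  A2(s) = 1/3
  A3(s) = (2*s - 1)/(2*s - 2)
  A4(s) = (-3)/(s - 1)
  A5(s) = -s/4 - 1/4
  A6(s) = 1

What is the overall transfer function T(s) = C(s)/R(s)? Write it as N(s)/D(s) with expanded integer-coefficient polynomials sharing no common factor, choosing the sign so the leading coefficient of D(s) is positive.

First reduce the diagram to T(s).

Step 1: reduce the parallel group A3, A4, A5, A6 = (-s^2 + 8*s - 17)/(4*s - 4)
Step 2: reduce the series chain A1, A2, (A3+A4+A5+A6); the result is T(s) itself (integer coefficients, no common factor, positive leading denominator coefficient)

Answer: (s^2 - 8*s + 17)/(6*s^3 + 6*s^2 - 6*s - 6)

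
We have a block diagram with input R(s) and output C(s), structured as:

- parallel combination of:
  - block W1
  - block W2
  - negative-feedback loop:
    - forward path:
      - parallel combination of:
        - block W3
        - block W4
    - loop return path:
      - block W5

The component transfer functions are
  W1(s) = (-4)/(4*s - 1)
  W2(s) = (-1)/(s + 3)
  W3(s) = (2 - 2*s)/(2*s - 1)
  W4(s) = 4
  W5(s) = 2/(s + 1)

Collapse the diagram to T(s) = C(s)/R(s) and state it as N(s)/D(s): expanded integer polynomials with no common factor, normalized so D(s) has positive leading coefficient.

(1) sum the parallel branches W3, W4 gives (6*s - 2)/(2*s - 1)
(2) close the feedback loop around (W3+W4), W5 gives (6*s^2 + 4*s - 2)/(2*s^2 + 13*s - 5)
(3) sum the parallel branches W1, W2, [(W3+W4)/(1+(W3+W4)*W5)], which is the overall transfer function T(s) = C(s)/R(s) in lowest terms

Hence the answer: (24*s^4 + 66*s^3 - 108*s^2 - 137*s + 61)/(8*s^4 + 74*s^3 + 117*s^2 - 94*s + 15)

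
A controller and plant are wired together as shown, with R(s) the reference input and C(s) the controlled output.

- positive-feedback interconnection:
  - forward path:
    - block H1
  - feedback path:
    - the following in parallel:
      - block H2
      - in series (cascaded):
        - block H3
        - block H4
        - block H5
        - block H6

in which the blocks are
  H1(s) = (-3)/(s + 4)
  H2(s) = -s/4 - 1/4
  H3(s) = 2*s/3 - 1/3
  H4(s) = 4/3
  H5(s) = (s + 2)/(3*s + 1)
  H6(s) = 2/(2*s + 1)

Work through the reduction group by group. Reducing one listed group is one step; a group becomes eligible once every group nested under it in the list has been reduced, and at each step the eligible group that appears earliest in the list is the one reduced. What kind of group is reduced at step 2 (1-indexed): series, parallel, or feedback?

Step 1. reduce the series chain H3, H4, H5, H6
Step 2. reduce the parallel group H2, (H3*H4*H5*H6)
Step 3. close the feedback loop around H1, (H2+(H3*H4*H5*H6))
The group at step 2 is a parallel group.

Answer: parallel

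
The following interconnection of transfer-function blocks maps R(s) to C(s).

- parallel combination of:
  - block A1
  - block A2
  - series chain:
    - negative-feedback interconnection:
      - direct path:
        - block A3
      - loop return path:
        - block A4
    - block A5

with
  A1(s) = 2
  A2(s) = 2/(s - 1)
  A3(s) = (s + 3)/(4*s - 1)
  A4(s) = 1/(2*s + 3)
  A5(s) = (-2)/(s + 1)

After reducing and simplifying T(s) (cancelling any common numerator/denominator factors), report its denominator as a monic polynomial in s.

First reduce the diagram to T(s).

(1) close the feedback loop around A3, A4: (2*s^2 + 9*s + 9)/(8*s^2 + 11*s)
(2) series reduction of [A3/(1+A3*A4)], A5: (-4*s^2 - 18*s - 18)/(8*s^3 + 19*s^2 + 11*s)
(3) combine A1, A2, ([A3/(1+A3*A4)]*A5) in parallel: (16*s^4 + 34*s^3 + 8*s^2 + 18)/(8*s^4 + 11*s^3 - 8*s^2 - 11*s)
The result of step 3 is T(s) in lowest terms. Its denominator has leading coefficient 8; dividing the denominator through by 8 makes it monic.

Answer: s^4 + 11*s^3/8 - s^2 - 11*s/8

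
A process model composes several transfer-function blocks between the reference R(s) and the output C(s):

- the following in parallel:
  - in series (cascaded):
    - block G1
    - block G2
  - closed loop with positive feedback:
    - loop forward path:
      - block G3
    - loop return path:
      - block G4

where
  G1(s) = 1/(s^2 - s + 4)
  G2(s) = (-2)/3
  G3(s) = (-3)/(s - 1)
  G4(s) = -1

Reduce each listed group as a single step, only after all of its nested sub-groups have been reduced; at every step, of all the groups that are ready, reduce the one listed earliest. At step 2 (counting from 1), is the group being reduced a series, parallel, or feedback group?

Answer: feedback

Working:
[1] cascade G1, G2
[2] close the feedback loop around G3, G4
[3] combine (G1*G2), [G3/(1-G3*G4)] in parallel
Step 2: feedback.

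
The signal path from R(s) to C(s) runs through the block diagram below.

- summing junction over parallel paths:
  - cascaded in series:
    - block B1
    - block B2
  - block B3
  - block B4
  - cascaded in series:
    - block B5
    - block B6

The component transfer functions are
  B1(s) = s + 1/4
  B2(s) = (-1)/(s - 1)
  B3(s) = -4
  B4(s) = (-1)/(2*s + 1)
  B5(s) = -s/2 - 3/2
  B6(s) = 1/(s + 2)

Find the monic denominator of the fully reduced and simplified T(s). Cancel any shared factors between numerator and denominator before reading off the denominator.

Step 1: combine B1, B2 in series: (-4*s - 1)/(4*s - 4)
Step 2: combine B5, B6 in series: (-s - 3)/(2*s + 4)
Step 3: add (B1*B2), B3, B4, (B5*B6) (parallel): (-44*s^3 - 84*s^2 + 39*s + 44)/(8*s^3 + 12*s^2 - 12*s - 8)
That last expression is T(s), already simplified. Scaling its denominator by 1/8 (the reciprocal of the leading coefficient) yields the monic denominator.

Therefore the answer is s^3 + 3*s^2/2 - 3*s/2 - 1.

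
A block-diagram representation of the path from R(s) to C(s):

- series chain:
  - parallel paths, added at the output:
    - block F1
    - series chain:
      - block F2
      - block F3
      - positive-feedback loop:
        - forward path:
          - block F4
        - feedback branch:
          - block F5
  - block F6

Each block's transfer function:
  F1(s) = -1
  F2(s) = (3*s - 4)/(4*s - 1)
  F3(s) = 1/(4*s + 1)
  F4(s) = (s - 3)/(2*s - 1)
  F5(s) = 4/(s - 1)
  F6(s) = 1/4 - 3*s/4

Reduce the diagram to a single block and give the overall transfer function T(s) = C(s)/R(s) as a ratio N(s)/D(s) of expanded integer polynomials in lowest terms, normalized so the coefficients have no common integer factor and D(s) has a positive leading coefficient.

Answer: (96*s^5 - 377*s^4 + 781*s^3 - 276*s^2 + 15*s + 1)/(128*s^4 - 448*s^3 + 824*s^2 + 28*s - 52)

Working:
(1) reduce the feedback loop with forward F4 and return F5 = (s^2 - 4*s + 3)/(2*s^2 - 7*s + 13)
(2) series reduction of F2, F3, [F4/(1-F4*F5)] = (3*s^3 - 16*s^2 + 25*s - 12)/(32*s^4 - 112*s^3 + 206*s^2 + 7*s - 13)
(3) parallel reduction of F1, (F2*F3*[F4/(1-F4*F5)]) = (-32*s^4 + 115*s^3 - 222*s^2 + 18*s + 1)/(32*s^4 - 112*s^3 + 206*s^2 + 7*s - 13)
(4) series reduction of (F1+(F2*F3*[F4/(1-F4*F5)])), F6, which is the overall transfer function T(s) = C(s)/R(s) in lowest terms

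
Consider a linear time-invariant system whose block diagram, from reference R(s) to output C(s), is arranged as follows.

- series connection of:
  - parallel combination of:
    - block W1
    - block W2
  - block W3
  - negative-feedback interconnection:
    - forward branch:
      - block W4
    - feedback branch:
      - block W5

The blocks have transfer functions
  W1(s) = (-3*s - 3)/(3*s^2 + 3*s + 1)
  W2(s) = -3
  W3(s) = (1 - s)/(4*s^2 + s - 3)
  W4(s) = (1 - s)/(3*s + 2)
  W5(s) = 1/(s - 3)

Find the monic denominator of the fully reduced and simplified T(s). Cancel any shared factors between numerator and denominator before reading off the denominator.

The answer is s^6 - 17*s^5/12 - 31*s^4/6 - 83*s^3/36 + 65*s^2/36 + 16*s/9 + 5/12.

Reasoning:
[1] reduce the parallel group W1, W2 gives (-9*s^2 - 12*s - 6)/(3*s^2 + 3*s + 1)
[2] feedback reduction of W4, W5 gives (-s^2 + 4*s - 3)/(3*s^2 - 8*s - 5)
[3] multiply (W1+W2), W3, [W4/(1+W4*W5)] (series) gives (-9*s^5 + 33*s^4 - 9*s^3 - 27*s^2 - 6*s + 18)/(36*s^6 - 51*s^5 - 186*s^4 - 83*s^3 + 65*s^2 + 64*s + 15)
No further cancellation is possible in the step-3 result, so that is T(s). Its denominator becomes monic after dividing by the leading coefficient 36.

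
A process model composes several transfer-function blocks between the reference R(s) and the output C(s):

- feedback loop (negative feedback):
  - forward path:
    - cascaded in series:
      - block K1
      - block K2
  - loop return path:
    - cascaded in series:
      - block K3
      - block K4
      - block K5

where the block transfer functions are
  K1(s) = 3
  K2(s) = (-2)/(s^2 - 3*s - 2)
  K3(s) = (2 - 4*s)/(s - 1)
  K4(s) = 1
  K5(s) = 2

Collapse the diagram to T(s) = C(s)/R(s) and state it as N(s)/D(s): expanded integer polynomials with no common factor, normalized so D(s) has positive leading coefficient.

[1] multiply K1, K2 (series) gives (-6)/(s^2 - 3*s - 2)
[2] cascade K3, K4, K5 gives (4 - 8*s)/(s - 1)
[3] close the feedback loop around (K1*K2), (K3*K4*K5); the result is T(s) itself (integer coefficients, no common factor, positive leading denominator coefficient)

Final answer: (6 - 6*s)/(s^3 - 4*s^2 + 49*s - 22)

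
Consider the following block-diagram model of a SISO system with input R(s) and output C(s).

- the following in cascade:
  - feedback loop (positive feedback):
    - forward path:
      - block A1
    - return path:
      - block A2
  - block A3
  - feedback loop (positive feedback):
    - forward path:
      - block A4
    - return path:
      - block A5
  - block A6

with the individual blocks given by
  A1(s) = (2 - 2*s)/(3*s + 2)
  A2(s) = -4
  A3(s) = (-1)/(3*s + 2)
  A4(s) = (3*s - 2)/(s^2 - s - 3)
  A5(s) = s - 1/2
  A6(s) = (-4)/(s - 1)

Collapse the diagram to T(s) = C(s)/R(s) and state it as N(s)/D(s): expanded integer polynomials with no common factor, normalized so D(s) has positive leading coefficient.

The answer is (32 - 48*s)/(60*s^4 - 155*s^3 + 140*s^2 - 60*s - 160).

Reasoning:
[1] collapse the loop (A1 forward, A2 return) gives (2*s - 2)/(5*s - 10)
[2] collapse the loop (A4 forward, A5 return) gives (4 - 6*s)/(4*s^2 - 5*s + 8)
[3] reduce the series chain [A1/(1-A1*A2)], A3, [A4/(1-A4*A5)], A6: this yields T(s), and no further normalization is needed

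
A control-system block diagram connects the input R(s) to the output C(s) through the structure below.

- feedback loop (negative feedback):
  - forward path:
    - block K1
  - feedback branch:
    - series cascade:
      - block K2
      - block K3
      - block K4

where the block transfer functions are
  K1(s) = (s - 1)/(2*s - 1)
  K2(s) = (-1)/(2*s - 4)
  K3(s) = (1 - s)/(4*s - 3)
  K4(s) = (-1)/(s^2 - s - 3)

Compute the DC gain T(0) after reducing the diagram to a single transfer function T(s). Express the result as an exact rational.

1. reduce the series chain K2, K3, K4 -> (1 - s)/(8*s^4 - 30*s^3 + 10*s^2 + 54*s - 36)
2. feedback reduction of K1, (K2*K3*K4) -> (8*s^5 - 38*s^4 + 40*s^3 + 44*s^2 - 90*s + 36)/(16*s^5 - 68*s^4 + 50*s^3 + 97*s^2 - 124*s + 35)
Evaluating the step-2 result (the overall T(s)) at s = 0 gives T(0) = 36/35.

Therefore the answer is 36/35.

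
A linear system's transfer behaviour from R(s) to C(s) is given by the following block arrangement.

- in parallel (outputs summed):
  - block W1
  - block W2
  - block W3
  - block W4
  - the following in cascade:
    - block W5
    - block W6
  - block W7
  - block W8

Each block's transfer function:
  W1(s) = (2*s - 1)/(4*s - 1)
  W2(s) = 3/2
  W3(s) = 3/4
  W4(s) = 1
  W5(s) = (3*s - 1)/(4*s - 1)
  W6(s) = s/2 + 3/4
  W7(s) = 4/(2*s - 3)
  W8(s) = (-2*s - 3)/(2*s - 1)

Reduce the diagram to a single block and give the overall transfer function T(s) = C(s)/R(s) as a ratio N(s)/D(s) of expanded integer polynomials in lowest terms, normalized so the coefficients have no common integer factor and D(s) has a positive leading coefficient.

Answer: (24*s^4 + 156*s^3 - 454*s^2 + 409*s - 80)/(64*s^3 - 144*s^2 + 80*s - 12)

Working:
1. combine W5, W6 in series -> (6*s^2 + 7*s - 3)/(16*s - 4)
2. add W1, W2, W3, W4, (W5*W6), W7, W8 (parallel), giving the overall T(s)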